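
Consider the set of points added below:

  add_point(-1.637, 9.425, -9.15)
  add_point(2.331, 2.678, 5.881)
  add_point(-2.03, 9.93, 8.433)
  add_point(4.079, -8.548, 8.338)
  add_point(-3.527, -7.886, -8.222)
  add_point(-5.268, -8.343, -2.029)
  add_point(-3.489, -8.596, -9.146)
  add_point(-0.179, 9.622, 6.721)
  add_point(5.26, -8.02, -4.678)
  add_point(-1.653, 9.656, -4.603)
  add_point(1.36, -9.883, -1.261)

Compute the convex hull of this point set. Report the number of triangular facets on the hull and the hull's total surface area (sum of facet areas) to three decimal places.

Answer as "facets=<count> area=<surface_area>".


Hull vertices (10/11): indices [0, 1, 2, 3, 5, 6, 7, 8, 9, 10].

Facet areas (half cross-product norm):
  f1: (p0, p2, p5) → 160.9869
  f2: (p3, p2, p5) → 132.5014
  f3: (p6, p0, p5) → 66.4856
  f4: (p6, p0, p8) → 88.1416
  f5: (p7, p3, p2) → 23.1801
  f6: (p10, p3, p8) → 25.9190
  f7: (p10, p6, p8) → 25.2123
  f8: (p10, p3, p5) → 32.4278
  f9: (p10, p6, p5) → 24.9072
  f10: (p9, p0, p2) → 1.1609
  f11: (p9, p7, p2) → 11.8768
  f12: (p9, p7, p0) → 3.7139
  f13: (p1, p3, p8) → 73.8785
  f14: (p1, p7, p3) → 15.9479
  f15: (p1, p0, p8) → 124.2394
  f16: (p1, p7, p0) → 58.9664
Σ area = 869.546

Euler: V−E+F = 10−24+16 = 2.

facets=16 area=869.546


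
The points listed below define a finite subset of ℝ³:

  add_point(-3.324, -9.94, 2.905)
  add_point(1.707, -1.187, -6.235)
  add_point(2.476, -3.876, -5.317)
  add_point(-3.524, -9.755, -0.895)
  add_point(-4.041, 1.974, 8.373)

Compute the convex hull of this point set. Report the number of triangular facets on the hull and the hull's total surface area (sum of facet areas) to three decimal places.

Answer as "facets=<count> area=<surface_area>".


Hull vertices (5/5): indices [0, 1, 2, 3, 4].

Triangle areas on the boundary:
  f1: (p0, p2, p4) → 76.2439
  f2: (p1, p2, p4) → 23.5671
  f3: (p3, p0, p4) → 23.2482
  f4: (p3, p1, p4) → 81.5376
  f5: (p3, p0, p2) → 16.0420
  f6: (p3, p1, p2) → 11.7064
Σ area = 232.345

Check V−E+F: 5 − 9 + 6 = 2.

facets=6 area=232.345


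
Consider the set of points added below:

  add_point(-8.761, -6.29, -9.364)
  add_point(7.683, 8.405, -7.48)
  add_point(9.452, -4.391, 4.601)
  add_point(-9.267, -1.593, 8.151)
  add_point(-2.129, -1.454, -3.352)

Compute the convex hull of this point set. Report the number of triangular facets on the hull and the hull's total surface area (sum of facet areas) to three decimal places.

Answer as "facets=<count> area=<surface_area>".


4 of the 5 inputs are extreme points: [0, 1, 2, 3].

Facet areas (half cross-product norm):
  f1: (p1, p2, p3) → 169.7979
  f2: (p0, p2, p3) → 169.4466
  f3: (p0, p1, p3) → 195.2192
  f4: (p0, p1, p2) → 183.5086
Σ area = 717.972

Check V−E+F: 4 − 6 + 4 = 2.

facets=4 area=717.972


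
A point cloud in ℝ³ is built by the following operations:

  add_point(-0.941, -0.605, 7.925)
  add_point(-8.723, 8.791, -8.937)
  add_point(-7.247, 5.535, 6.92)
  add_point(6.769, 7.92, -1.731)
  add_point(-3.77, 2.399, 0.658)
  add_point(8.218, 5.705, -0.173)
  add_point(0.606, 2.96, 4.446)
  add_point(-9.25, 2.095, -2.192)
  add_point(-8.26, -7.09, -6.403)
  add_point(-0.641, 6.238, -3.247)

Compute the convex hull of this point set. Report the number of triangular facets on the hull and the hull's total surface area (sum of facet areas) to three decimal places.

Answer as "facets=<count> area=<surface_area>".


Points on the hull: [0, 1, 2, 3, 5, 7, 8] (7 of 10).

Area of each hull facet:
  f1: (p0, p8, p5) → 119.2605
  f2: (p1, p8, p7) → 45.4928
  f3: (p3, p8, p5) → 33.3329
  f4: (p3, p1, p8) → 136.2148
  f5: (p2, p3, p1) → 120.1501
  f6: (p2, p1, p7) → 43.4809
  f7: (p2, p0, p5) → 60.6952
  f8: (p2, p3, p5) → 25.5459
  f9: (p2, p8, p7) → 37.3156
  f10: (p2, p0, p8) → 76.1321
Σ area = 697.621

Euler: V−E+F = 7−15+10 = 2.

facets=10 area=697.621


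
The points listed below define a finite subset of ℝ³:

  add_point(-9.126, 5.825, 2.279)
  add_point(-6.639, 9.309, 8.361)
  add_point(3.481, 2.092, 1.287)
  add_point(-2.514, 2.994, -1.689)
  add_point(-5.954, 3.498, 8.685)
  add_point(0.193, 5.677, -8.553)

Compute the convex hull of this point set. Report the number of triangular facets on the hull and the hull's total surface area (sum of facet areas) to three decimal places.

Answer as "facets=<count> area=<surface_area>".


6 of the 6 inputs are extreme points: [0, 1, 2, 3, 4, 5].

Area of each hull facet:
  f1: (p5, p1, p0) → 48.5466
  f2: (p5, p1, p2) → 78.3190
  f3: (p4, p1, p0) → 20.1555
  f4: (p4, p1, p2) → 34.8382
  f5: (p3, p5, p0) → 26.2212
  f6: (p3, p5, p2) → 26.3042
  f7: (p3, p4, p0) → 30.8578
  f8: (p3, p4, p2) → 36.6194
Σ area = 301.862

Euler characteristic 6−12+8 = 2 ✓

facets=8 area=301.862


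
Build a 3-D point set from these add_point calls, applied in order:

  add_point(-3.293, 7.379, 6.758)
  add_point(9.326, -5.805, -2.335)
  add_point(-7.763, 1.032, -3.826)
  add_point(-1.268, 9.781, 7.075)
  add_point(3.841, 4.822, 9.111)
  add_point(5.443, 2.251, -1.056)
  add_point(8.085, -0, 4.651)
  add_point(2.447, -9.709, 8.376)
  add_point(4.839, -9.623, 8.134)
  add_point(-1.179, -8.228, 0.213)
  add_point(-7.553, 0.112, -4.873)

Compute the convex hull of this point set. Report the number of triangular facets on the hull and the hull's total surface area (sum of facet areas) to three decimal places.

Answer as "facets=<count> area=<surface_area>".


facets=18 area=724.496

Points on the hull: [0, 1, 2, 3, 4, 5, 6, 7, 8, 9, 10] (11 of 11).

Per-facet area ½‖(b−a)×(c−a)‖:
  f1: (p5, p3, p2) → 83.0212
  f2: (p5, p4, p3) → 39.2802
  f3: (p9, p7, p2) → 41.6584
  f4: (p0, p3, p2) → 15.4367
  f5: (p0, p7, p2) → 114.1510
  f6: (p0, p4, p3) → 11.6826
  f7: (p0, p4, p7) → 56.5750
  f8: (p8, p4, p7) → 17.4429
  f9: (p8, p9, p1) → 51.9861
  f10: (p8, p9, p7) → 10.3836
  f11: (p10, p5, p2) → 9.5278
  f12: (p10, p5, p1) → 60.2968
  f13: (p10, p9, p2) → 8.0110
  f14: (p10, p9, p1) → 62.3579
  f15: (p6, p5, p1) → 28.2682
  f16: (p6, p5, p4) → 26.0628
  f17: (p6, p8, p1) → 47.2526
  f18: (p6, p8, p4) → 41.1010
Σ area = 724.496

Euler: V−E+F = 11−27+18 = 2.


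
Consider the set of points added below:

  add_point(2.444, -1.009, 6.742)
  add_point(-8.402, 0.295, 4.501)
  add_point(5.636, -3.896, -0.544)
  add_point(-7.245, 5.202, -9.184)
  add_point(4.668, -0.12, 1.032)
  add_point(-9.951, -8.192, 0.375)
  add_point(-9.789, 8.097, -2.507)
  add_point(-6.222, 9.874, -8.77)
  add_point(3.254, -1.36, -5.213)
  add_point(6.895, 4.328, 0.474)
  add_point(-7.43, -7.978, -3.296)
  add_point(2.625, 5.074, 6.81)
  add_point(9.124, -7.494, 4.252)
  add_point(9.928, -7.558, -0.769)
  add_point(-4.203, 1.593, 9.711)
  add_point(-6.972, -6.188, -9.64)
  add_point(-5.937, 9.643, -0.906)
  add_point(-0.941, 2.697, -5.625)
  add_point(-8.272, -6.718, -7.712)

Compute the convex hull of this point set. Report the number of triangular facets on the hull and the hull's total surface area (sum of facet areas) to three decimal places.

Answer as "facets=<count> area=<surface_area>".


Points on the hull: [1, 3, 5, 6, 7, 8, 9, 10, 11, 12, 13, 14, 15, 16, 18] (15 of 19).

Facet areas (half cross-product norm):
  f1: (p12, p13, p5) → 49.4812
  f2: (p12, p14, p5) → 121.0545
  f3: (p10, p13, p5) → 35.0865
  f4: (p10, p15, p13) → 57.8524
  f5: (p8, p15, p13) → 54.2755
  f6: (p8, p15, p7) → 87.0477
  f7: (p9, p12, p13) → 30.9931
  f8: (p9, p8, p13) → 44.1621
  f9: (p9, p8, p7) → 66.5952
  f10: (p1, p14, p5) → 26.1085
  f11: (p1, p6, p5) → 47.4302
  f12: (p1, p6, p14) → 32.2562
  f13: (p3, p15, p7) → 6.5980
  f14: (p3, p6, p7) → 17.1929
  f15: (p18, p10, p5) → 7.5354
  f16: (p18, p10, p15) → 3.8270
  f17: (p18, p6, p5) → 65.1898
  f18: (p18, p3, p15) → 13.3835
  f19: (p18, p3, p6) → 45.1372
  f20: (p11, p12, p14) → 58.7760
  f21: (p11, p9, p12) → 48.3200
  f22: (p16, p6, p14) → 29.3545
  f23: (p16, p11, p14) → 49.7898
  f24: (p16, p6, p7) → 16.1933
  f25: (p16, p9, p7) → 54.3745
  f26: (p16, p11, p9) → 47.3810
Σ area = 1115.396

Check V−E+F: 15 − 39 + 26 = 2.

facets=26 area=1115.396


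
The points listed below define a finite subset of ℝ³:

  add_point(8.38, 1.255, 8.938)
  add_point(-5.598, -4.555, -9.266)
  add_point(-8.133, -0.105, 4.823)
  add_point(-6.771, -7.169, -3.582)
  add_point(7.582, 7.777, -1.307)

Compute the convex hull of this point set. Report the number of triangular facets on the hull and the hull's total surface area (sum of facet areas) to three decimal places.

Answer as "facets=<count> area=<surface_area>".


facets=6 area=544.754

Hull vertices (5/5): indices [0, 1, 2, 3, 4].

Triangle areas on the boundary:
  f1: (p3, p0, p2) → 93.8132
  f2: (p4, p0, p2) → 101.2623
  f3: (p1, p3, p2) → 31.6387
  f4: (p1, p4, p2) → 131.9100
  f5: (p1, p3, p0) → 66.2247
  f6: (p1, p4, p0) → 119.9050
Σ area = 544.754

Check V−E+F: 5 − 9 + 6 = 2.


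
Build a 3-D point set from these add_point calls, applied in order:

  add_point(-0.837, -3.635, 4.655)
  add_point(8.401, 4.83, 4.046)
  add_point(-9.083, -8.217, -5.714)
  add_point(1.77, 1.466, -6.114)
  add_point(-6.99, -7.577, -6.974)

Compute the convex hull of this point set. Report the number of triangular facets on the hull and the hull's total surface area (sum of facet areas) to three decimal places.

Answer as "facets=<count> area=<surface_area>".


facets=6 area=312.352

Extreme-point indices: [0, 1, 2, 3, 4] — 5 of 5 on the boundary.

Area of each hull facet:
  f1: (p0, p1, p2) → 69.1365
  f2: (p4, p0, p2) → 17.3386
  f3: (p4, p0, p1) → 75.4558
  f4: (p3, p1, p2) → 76.5881
  f5: (p3, p4, p2) → 11.0104
  f6: (p3, p4, p1) → 62.8228
Σ area = 312.352

Euler: V−E+F = 5−9+6 = 2.


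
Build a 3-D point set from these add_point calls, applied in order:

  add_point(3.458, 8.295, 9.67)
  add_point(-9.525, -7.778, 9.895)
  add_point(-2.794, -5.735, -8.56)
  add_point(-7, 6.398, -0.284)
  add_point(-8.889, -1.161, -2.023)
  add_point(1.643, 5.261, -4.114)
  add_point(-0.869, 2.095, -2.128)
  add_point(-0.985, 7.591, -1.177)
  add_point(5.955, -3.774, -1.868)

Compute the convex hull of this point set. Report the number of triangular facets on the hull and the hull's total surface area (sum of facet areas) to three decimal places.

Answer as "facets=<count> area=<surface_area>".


facets=12 area=798.823

Points on the hull: [0, 1, 2, 3, 4, 5, 7, 8] (8 of 9).

Per-facet area ½‖(b−a)×(c−a)‖:
  f1: (p0, p8, p1) → 155.2565
  f2: (p2, p8, p1) → 106.2463
  f3: (p3, p0, p1) → 126.1251
  f4: (p4, p2, p1) → 63.4787
  f5: (p4, p3, p1) → 52.2939
  f6: (p4, p3, p2) → 36.1901
  f7: (p7, p3, p0) → 35.2690
  f8: (p5, p3, p2) → 60.1280
  f9: (p5, p7, p3) → 11.8321
  f10: (p5, p2, p8) → 54.6562
  f11: (p5, p0, p8) → 72.7795
  f12: (p5, p7, p0) → 24.5674
Σ area = 798.823

Euler: V−E+F = 8−18+12 = 2.


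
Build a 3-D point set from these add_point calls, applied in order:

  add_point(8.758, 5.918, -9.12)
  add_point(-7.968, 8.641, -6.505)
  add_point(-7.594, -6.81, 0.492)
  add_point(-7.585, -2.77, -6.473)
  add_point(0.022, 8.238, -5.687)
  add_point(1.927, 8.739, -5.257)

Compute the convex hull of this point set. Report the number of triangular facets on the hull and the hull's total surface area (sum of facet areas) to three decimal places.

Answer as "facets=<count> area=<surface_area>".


facets=6 area=394.691

Hull vertices (5/6): indices [0, 1, 2, 3, 5].

Facet areas (half cross-product norm):
  f1: (p5, p0, p1) → 27.4426
  f2: (p5, p2, p1) → 84.4300
  f3: (p5, p2, p0) → 76.7041
  f4: (p3, p0, p1) → 96.0842
  f5: (p3, p2, p1) → 39.7052
  f6: (p3, p2, p0) → 70.3252
Σ area = 394.691

Check V−E+F: 5 − 9 + 6 = 2.


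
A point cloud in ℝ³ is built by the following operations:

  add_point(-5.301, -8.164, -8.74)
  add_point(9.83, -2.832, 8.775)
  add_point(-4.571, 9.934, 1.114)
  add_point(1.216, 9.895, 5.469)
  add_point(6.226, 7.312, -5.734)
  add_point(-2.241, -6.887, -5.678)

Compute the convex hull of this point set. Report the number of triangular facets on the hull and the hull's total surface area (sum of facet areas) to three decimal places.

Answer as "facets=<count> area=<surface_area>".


facets=8 area=685.203

Extreme-point indices: [0, 1, 2, 3, 4, 5] — 6 of 6 on the boundary.

Triangle areas on the boundary:
  f1: (p2, p1, p0) → 200.8638
  f2: (p3, p2, p1) → 46.8263
  f3: (p4, p3, p1) → 96.6235
  f4: (p4, p2, p0) → 123.4565
  f5: (p4, p3, p2) → 44.3353
  f6: (p5, p1, p0) → 4.9573
  f7: (p5, p4, p0) → 30.1775
  f8: (p5, p4, p1) → 137.9629
Σ area = 685.203

Check V−E+F: 6 − 12 + 8 = 2.


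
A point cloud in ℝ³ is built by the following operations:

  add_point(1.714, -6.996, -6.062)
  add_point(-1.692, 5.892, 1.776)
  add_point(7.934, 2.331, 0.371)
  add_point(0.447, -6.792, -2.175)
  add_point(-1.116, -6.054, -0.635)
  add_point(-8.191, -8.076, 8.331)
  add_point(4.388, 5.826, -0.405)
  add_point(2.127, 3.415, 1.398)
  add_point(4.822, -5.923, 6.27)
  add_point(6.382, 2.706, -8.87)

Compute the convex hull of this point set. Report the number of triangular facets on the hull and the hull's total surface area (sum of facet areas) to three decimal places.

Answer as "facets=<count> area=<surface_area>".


Points on the hull: [0, 1, 2, 5, 6, 8, 9] (7 of 10).

Area of each hull facet:
  f1: (p0, p1, p5) → 117.9922
  f2: (p0, p9, p1) → 74.1857
  f3: (p8, p1, p5) → 91.5610
  f4: (p8, p1, p2) → 54.7870
  f5: (p8, p0, p5) → 84.7492
  f6: (p8, p9, p2) → 42.1845
  f7: (p8, p0, p9) → 70.8379
  f8: (p6, p1, p2) → 12.8023
  f9: (p6, p9, p2) → 22.5692
  f10: (p6, p9, p1) → 25.5637
Σ area = 597.233

Check V−E+F: 7 − 15 + 10 = 2.

facets=10 area=597.233


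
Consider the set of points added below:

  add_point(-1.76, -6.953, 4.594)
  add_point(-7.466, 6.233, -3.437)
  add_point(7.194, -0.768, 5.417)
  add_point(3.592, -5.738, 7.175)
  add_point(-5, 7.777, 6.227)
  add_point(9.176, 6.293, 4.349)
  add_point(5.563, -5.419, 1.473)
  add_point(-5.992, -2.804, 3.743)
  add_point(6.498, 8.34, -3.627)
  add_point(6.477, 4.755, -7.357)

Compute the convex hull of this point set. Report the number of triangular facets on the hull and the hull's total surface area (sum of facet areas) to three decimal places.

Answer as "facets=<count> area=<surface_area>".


facets=16 area=719.189

Hull vertices (10/10): indices [0, 1, 2, 3, 4, 5, 6, 7, 8, 9].

Area of each hull facet:
  f1: (p9, p0, p1) → 114.9563
  f2: (p6, p9, p5) → 69.7756
  f3: (p6, p9, p0) → 48.7234
  f4: (p7, p0, p1) → 24.3377
  f5: (p7, p4, p1) → 50.7485
  f6: (p3, p4, p5) → 91.6179
  f7: (p3, p6, p0) → 18.2224
  f8: (p3, p7, p0) → 15.2177
  f9: (p3, p7, p4) → 57.4452
  f10: (p8, p9, p5) → 19.3780
  f11: (p8, p4, p5) → 60.8687
  f12: (p8, p9, p1) → 36.3591
  f13: (p8, p4, p1) → 68.9785
  f14: (p2, p6, p5) → 17.1284
  f15: (p2, p3, p5) → 8.5652
  f16: (p2, p3, p6) → 16.8664
Σ area = 719.189

Euler: V−E+F = 10−24+16 = 2.


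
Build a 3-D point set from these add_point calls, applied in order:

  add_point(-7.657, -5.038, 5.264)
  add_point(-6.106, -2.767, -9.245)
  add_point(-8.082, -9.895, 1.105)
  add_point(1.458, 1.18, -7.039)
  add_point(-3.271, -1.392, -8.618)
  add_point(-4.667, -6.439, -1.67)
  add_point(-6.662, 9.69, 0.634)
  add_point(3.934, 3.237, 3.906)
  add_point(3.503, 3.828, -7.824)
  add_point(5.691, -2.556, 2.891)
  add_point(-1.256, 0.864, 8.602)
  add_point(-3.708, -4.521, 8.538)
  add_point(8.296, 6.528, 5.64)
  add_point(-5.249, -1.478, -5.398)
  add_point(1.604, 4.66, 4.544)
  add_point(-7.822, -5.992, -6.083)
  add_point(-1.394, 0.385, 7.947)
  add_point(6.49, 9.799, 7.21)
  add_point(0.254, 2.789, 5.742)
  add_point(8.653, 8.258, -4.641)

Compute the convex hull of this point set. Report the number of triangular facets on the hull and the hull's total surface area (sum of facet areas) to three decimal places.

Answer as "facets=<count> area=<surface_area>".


facets=26 area=984.232

Points on the hull: [0, 1, 2, 3, 4, 5, 6, 8, 9, 10, 11, 12, 15, 17, 19] (15 of 20).

Triangle areas on the boundary:
  f1: (p6, p17, p19) → 85.7738
  f2: (p0, p6, p2) → 41.9880
  f3: (p15, p6, p2) → 69.6524
  f4: (p15, p6, p1) → 38.2233
  f5: (p8, p9, p19) → 46.7236
  f6: (p8, p6, p19) → 54.2559
  f7: (p8, p6, p1) → 81.5975
  f8: (p12, p17, p19) → 20.3939
  f9: (p12, p9, p19) → 51.0037
  f10: (p5, p9, p2) → 28.1797
  f11: (p5, p15, p2) → 15.1531
  f12: (p5, p15, p9) → 20.2087
  f13: (p3, p8, p9) → 19.1013
  f14: (p11, p12, p9) → 53.1528
  f15: (p11, p9, p2) → 56.3910
  f16: (p11, p0, p2) → 13.9157
  f17: (p11, p12, p17) → 33.2111
  f18: (p11, p0, p6) → 39.8398
  f19: (p4, p3, p9) → 29.2655
  f20: (p4, p15, p1) → 6.8446
  f21: (p4, p15, p9) → 50.7515
  f22: (p4, p8, p1) → 3.1154
  f23: (p4, p3, p8) → 5.9028
  f24: (p10, p6, p17) → 73.9539
  f25: (p10, p11, p17) → 10.8691
  f26: (p10, p11, p6) → 34.7635
Σ area = 984.232

Euler characteristic 15−39+26 = 2 ✓


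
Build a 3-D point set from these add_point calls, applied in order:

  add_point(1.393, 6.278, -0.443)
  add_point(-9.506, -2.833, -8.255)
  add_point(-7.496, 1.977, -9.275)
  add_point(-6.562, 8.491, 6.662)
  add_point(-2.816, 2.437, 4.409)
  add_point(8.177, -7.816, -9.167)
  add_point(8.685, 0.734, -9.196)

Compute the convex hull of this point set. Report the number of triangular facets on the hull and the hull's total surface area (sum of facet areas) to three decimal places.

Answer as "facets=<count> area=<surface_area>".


7 of the 7 inputs are extreme points: [0, 1, 2, 3, 4, 5, 6].

Per-facet area ½‖(b−a)×(c−a)‖:
  f1: (p2, p3, p1) → 45.0032
  f2: (p2, p5, p1) → 48.4529
  f3: (p2, p5, p6) → 69.4907
  f4: (p4, p3, p1) → 54.1647
  f5: (p4, p5, p1) → 134.4668
  f6: (p4, p5, p6) → 76.5280
  f7: (p0, p2, p6) → 81.9370
  f8: (p0, p2, p3) → 72.1535
  f9: (p0, p4, p6) → 39.6891
  f10: (p0, p4, p3) → 27.8894
Σ area = 649.775

Euler characteristic 7−15+10 = 2 ✓

facets=10 area=649.775


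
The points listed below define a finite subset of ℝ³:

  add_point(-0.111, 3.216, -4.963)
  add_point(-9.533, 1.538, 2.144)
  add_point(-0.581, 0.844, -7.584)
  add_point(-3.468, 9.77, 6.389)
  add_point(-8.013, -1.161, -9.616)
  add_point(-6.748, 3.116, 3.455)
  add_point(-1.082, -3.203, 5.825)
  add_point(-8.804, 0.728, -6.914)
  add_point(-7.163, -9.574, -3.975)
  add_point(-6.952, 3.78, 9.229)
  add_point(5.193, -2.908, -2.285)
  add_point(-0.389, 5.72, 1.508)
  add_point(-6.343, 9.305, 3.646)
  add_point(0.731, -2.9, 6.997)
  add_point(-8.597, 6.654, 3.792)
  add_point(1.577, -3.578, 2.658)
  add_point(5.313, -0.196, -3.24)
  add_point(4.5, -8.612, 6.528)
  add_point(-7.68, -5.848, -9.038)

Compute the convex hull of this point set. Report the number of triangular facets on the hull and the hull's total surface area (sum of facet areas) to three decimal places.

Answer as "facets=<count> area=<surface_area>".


Extreme-point indices: [0, 1, 2, 3, 4, 7, 8, 9, 10, 12, 14, 16, 17, 18] — 14 of 19 on the boundary.

Per-facet area ½‖(b−a)×(c−a)‖:
  f1: (p18, p8, p1) → 40.2797
  f2: (p10, p17, p16) → 9.2482
  f3: (p10, p17, p8) → 72.6781
  f4: (p10, p18, p8) → 44.3213
  f5: (p7, p12, p4) → 9.5683
  f6: (p7, p18, p1) → 29.3072
  f7: (p7, p18, p4) → 7.0808
  f8: (p0, p12, p4) → 61.6147
  f9: (p9, p8, p1) → 40.1360
  f10: (p9, p17, p8) → 125.9982
  f11: (p3, p17, p16) → 105.6187
  f12: (p3, p0, p16) → 43.6467
  f13: (p3, p0, p12) → 24.1278
  f14: (p3, p9, p17) → 62.5822
  f15: (p3, p9, p12) → 14.7695
  f16: (p14, p7, p1) → 23.1266
  f17: (p14, p7, p12) → 20.0201
  f18: (p14, p9, p1) → 17.2383
  f19: (p14, p9, p12) → 10.8333
  f20: (p2, p0, p16) → 11.8202
  f21: (p2, p0, p4) → 12.4677
  f22: (p2, p18, p4) → 18.6251
  f23: (p2, p10, p16) → 10.1699
  f24: (p2, p10, p18) → 41.1974
Σ area = 856.476

Euler: V−E+F = 14−36+24 = 2.

facets=24 area=856.476


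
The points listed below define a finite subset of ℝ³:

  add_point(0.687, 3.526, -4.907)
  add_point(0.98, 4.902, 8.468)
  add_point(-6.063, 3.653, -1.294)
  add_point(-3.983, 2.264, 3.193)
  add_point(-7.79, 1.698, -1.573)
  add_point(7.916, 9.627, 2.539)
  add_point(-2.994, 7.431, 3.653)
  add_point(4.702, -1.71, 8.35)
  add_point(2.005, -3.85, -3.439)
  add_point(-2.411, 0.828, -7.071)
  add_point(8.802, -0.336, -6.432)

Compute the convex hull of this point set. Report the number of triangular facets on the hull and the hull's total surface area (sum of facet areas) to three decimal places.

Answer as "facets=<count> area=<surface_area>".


11 of the 11 inputs are extreme points: [0, 1, 2, 3, 4, 5, 6, 7, 8, 9, 10].

Area of each hull facet:
  f1: (p7, p5, p10) → 83.3702
  f2: (p7, p1, p5) → 38.9164
  f3: (p6, p1, p5) → 33.9981
  f4: (p3, p7, p4) → 18.3923
  f5: (p3, p7, p1) → 29.2462
  f6: (p3, p6, p4) → 15.5538
  f7: (p3, p6, p1) → 17.4458
  f8: (p0, p5, p10) → 53.5686
  f9: (p0, p9, p10) → 20.3780
  f10: (p0, p6, p5) → 52.6249
  f11: (p8, p7, p10) → 50.2323
  f12: (p8, p9, p10) → 30.3186
  f13: (p8, p7, p4) → 69.9708
  f14: (p8, p9, p4) → 28.3215
  f15: (p2, p0, p9) → 16.5946
  f16: (p2, p0, p6) → 26.5445
  f17: (p2, p9, p4) → 9.6918
  f18: (p2, p6, p4) → 5.7799
Σ area = 600.948

Euler characteristic 11−27+18 = 2 ✓

facets=18 area=600.948


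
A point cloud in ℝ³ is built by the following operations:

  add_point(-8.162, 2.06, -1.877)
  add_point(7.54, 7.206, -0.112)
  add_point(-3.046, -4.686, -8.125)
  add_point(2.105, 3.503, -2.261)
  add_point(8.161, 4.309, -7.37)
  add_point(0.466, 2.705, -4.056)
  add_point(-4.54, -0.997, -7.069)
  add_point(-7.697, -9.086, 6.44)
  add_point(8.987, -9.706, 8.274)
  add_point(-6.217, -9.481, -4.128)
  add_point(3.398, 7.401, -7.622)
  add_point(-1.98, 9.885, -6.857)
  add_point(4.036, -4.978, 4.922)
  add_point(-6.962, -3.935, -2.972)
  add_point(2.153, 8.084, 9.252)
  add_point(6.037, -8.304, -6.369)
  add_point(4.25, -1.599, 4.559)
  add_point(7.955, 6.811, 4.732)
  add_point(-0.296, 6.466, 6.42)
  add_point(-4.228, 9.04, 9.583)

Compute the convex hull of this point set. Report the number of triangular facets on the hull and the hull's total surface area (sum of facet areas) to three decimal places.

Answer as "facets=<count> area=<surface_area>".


facets=24 area=1352.094

Points on the hull: [0, 1, 2, 4, 6, 7, 8, 9, 10, 11, 14, 15, 17, 19] (14 of 20).

Facet areas (half cross-product norm):
  f1: (p19, p11, p0) → 77.1619
  f2: (p7, p19, p0) → 96.8045
  f3: (p7, p19, p8) → 155.0171
  f4: (p9, p15, p8) → 93.8594
  f5: (p9, p7, p8) → 89.6342
  f6: (p9, p2, p15) → 34.7047
  f7: (p9, p7, p0) → 61.6891
  f8: (p14, p19, p11) → 52.8251
  f9: (p14, p19, p8) → 53.5866
  f10: (p14, p17, p8) → 62.9219
  f11: (p1, p14, p11) → 64.6989
  f12: (p1, p14, p17) → 15.5337
  f13: (p6, p11, p0) → 37.2448
  f14: (p6, p2, p11) → 14.0034
  f15: (p6, p9, p0) → 32.0258
  f16: (p6, p9, p2) → 13.7387
  f17: (p4, p2, p15) → 62.1537
  f18: (p4, p15, p8) → 95.3538
  f19: (p4, p17, p8) → 104.5853
  f20: (p4, p1, p17) → 8.9829
  f21: (p10, p1, p11) → 24.1672
  f22: (p10, p4, p1) → 21.7022
  f23: (p10, p2, p11) → 40.8809
  f24: (p10, p4, p2) → 38.8178
Σ area = 1352.094

Euler: V−E+F = 14−36+24 = 2.


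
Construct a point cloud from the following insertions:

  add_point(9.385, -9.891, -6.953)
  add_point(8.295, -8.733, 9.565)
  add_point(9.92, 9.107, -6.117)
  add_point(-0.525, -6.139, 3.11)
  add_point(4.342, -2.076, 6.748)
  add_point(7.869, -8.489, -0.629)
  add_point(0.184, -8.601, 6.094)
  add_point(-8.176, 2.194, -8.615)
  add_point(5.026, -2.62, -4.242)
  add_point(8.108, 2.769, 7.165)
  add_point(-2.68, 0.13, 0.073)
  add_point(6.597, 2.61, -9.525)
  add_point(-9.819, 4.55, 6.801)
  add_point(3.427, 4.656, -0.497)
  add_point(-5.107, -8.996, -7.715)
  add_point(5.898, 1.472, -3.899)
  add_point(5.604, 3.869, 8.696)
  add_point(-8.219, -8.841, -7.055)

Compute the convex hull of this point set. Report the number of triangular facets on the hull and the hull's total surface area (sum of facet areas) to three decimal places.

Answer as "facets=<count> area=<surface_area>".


Points on the hull: [0, 1, 2, 6, 7, 9, 11, 12, 14, 16, 17] (11 of 18).

Per-facet area ½‖(b−a)×(c−a)‖:
  f1: (p1, p0, p2) → 156.8593
  f2: (p7, p2, p12) → 152.6291
  f3: (p16, p2, p12) → 125.5072
  f4: (p16, p1, p12) → 97.0546
  f5: (p11, p0, p2) → 42.0645
  f6: (p11, p7, p2) → 54.4308
  f7: (p17, p7, p12) → 87.3775
  f8: (p9, p1, p2) → 69.7391
  f9: (p9, p16, p2) → 21.4449
  f10: (p9, p16, p1) → 17.8001
  f11: (p6, p1, p0) → 69.1051
  f12: (p6, p17, p0) → 115.7002
  f13: (p6, p1, p12) → 60.8828
  f14: (p6, p17, p12) → 123.9859
  f15: (p14, p11, p0) → 91.1185
  f16: (p14, p17, p0) → 5.9846
  f17: (p14, p11, p7) → 83.8244
  f18: (p14, p17, p7) → 17.7459
Σ area = 1393.254

Euler: V−E+F = 11−27+18 = 2.

facets=18 area=1393.254


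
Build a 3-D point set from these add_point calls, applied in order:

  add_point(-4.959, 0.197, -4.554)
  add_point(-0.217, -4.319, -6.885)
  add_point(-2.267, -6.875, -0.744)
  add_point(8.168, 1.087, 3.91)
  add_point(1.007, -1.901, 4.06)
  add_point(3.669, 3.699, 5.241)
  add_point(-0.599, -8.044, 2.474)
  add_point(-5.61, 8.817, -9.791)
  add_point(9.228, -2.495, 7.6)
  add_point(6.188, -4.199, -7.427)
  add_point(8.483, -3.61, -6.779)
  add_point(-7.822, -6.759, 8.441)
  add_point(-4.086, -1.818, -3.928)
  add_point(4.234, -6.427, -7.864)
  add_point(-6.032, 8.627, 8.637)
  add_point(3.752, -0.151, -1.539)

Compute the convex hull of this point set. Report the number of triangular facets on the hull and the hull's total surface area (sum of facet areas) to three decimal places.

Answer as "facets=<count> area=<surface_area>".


Points on the hull: [0, 1, 2, 3, 5, 6, 7, 8, 9, 10, 11, 12, 13, 14] (14 of 16).

Per-facet area ½‖(b−a)×(c−a)‖:
  f1: (p14, p8, p11) → 127.5585
  f2: (p14, p7, p11) → 142.7792
  f3: (p6, p8, p11) → 56.1984
  f4: (p6, p13, p8) → 71.4110
  f5: (p1, p13, p7) → 26.9751
  f6: (p5, p14, p7) → 99.7853
  f7: (p5, p3, p7) → 46.1550
  f8: (p5, p14, p8) → 31.1435
  f9: (p5, p3, p8) → 13.3239
  f10: (p10, p3, p7) → 110.0693
  f11: (p10, p13, p8) → 36.0062
  f12: (p10, p3, p8) → 28.5678
  f13: (p0, p7, p11) → 42.1803
  f14: (p0, p1, p7) → 31.8082
  f15: (p2, p1, p13) → 16.7817
  f16: (p2, p6, p11) → 17.7845
  f17: (p2, p6, p13) → 17.2672
  f18: (p9, p13, p7) → 26.4347
  f19: (p9, p10, p7) → 19.0870
  f20: (p9, p10, p13) → 2.0723
  f21: (p12, p0, p1) → 5.3185
  f22: (p12, p2, p1) → 16.3085
  f23: (p12, p0, p11) → 14.0479
  f24: (p12, p2, p11) → 32.2189
Σ area = 1031.283

Check V−E+F: 14 − 36 + 24 = 2.

facets=24 area=1031.283


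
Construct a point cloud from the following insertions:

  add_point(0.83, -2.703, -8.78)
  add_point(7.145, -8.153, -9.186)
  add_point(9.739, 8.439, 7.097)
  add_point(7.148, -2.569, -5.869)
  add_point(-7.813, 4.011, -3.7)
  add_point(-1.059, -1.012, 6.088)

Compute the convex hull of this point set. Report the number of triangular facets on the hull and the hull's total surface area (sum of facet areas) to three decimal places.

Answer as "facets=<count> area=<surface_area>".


facets=8 area=580.038

Extreme-point indices: [0, 1, 2, 3, 4, 5] — 6 of 6 on the boundary.

Triangle areas on the boundary:
  f1: (p0, p2, p4) → 122.6495
  f2: (p0, p1, p4) → 19.1145
  f3: (p5, p2, p4) → 91.1563
  f4: (p5, p1, p4) → 117.4777
  f5: (p5, p1, p2) → 134.8382
  f6: (p3, p1, p2) → 19.8088
  f7: (p3, p0, p2) → 53.0076
  f8: (p3, p0, p1) → 21.9854
Σ area = 580.038

Euler characteristic 6−12+8 = 2 ✓


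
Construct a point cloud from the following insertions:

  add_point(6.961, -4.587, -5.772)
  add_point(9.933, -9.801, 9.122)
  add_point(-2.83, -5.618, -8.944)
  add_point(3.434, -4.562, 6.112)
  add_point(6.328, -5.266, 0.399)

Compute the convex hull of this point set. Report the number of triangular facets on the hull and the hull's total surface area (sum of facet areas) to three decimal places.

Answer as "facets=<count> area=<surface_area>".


facets=6 area=254.188

Points on the hull: [0, 1, 2, 3, 4] (5 of 5).

Per-facet area ½‖(b−a)×(c−a)‖:
  f1: (p3, p1, p2) → 60.3074
  f2: (p0, p1, p2) → 75.0843
  f3: (p0, p3, p2) → 64.0911
  f4: (p4, p3, p1) → 28.4628
  f5: (p4, p0, p1) → 17.9312
  f6: (p4, p0, p3) → 8.3109
Σ area = 254.188

Euler characteristic 5−9+6 = 2 ✓


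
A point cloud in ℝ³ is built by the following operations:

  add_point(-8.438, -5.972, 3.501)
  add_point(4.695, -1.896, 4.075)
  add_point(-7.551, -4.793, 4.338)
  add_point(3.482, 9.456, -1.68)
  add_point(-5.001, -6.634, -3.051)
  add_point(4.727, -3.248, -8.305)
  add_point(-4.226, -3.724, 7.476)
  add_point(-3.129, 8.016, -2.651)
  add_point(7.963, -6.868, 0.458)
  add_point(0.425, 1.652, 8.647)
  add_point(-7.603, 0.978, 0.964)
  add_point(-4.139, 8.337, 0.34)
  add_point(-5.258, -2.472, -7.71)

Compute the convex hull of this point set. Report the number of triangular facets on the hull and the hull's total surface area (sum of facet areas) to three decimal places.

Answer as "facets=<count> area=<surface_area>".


facets=22 area=765.682

Points on the hull: [0, 1, 2, 3, 4, 5, 6, 7, 8, 9, 10, 11, 12] (13 of 13).

Triangle areas on the boundary:
  f1: (p5, p3, p8) → 71.9277
  f2: (p4, p8, p0) → 48.6941
  f3: (p4, p5, p8) → 56.3474
  f4: (p6, p8, p0) → 44.0124
  f5: (p6, p9, p8) → 49.4578
  f6: (p11, p9, p3) → 45.8799
  f7: (p11, p6, p9) → 41.7062
  f8: (p1, p3, p8) → 39.8674
  f9: (p1, p9, p8) → 6.9117
  f10: (p1, p9, p3) → 44.9675
  f11: (p10, p11, p6) → 32.8811
  f12: (p12, p4, p5) → 31.3288
  f13: (p12, p4, p0) → 18.9362
  f14: (p12, p10, p0) → 35.8315
  f15: (p2, p6, p0) → 2.0433
  f16: (p2, p10, p0) → 5.3178
  f17: (p2, p10, p6) → 15.5254
  f18: (p7, p5, p3) → 48.4548
  f19: (p7, p12, p5) → 59.1655
  f20: (p7, p11, p3) → 10.7179
  f21: (p7, p10, p11) → 12.8552
  f22: (p7, p12, p10) → 42.8519
Σ area = 765.682

Euler characteristic 13−33+22 = 2 ✓


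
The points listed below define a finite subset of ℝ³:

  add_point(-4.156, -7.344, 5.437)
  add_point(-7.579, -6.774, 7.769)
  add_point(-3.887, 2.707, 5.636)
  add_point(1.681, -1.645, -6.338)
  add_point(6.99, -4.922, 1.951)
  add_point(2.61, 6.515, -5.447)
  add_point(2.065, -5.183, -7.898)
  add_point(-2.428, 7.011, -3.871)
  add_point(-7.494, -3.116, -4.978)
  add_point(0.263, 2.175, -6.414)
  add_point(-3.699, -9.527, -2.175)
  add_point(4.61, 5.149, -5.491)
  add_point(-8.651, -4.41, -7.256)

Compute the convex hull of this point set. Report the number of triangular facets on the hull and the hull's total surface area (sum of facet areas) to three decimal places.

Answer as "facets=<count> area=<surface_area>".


facets=18 area=708.606

Points on the hull: [0, 1, 2, 4, 5, 6, 7, 9, 10, 11, 12] (11 of 13).

Area of each hull facet:
  f1: (p2, p7, p12) → 69.6004
  f2: (p2, p1, p12) → 75.1239
  f3: (p2, p1, p4) → 70.6256
  f4: (p11, p6, p4) → 56.8425
  f5: (p11, p2, p4) → 79.3963
  f6: (p10, p6, p4) → 48.9222
  f7: (p10, p1, p12) → 47.4396
  f8: (p10, p6, p12) → 38.6475
  f9: (p5, p2, p7) → 26.0450
  f10: (p5, p11, p2) → 15.6923
  f11: (p5, p7, p12) → 34.1443
  f12: (p5, p11, p6) → 12.4002
  f13: (p0, p1, p4) → 10.8445
  f14: (p0, p10, p4) → 45.4316
  f15: (p0, p10, p1) → 13.0104
  f16: (p9, p6, p12) → 39.4638
  f17: (p9, p5, p12) → 12.1575
  f18: (p9, p5, p6) → 12.8186
Σ area = 708.606

Euler characteristic 11−27+18 = 2 ✓


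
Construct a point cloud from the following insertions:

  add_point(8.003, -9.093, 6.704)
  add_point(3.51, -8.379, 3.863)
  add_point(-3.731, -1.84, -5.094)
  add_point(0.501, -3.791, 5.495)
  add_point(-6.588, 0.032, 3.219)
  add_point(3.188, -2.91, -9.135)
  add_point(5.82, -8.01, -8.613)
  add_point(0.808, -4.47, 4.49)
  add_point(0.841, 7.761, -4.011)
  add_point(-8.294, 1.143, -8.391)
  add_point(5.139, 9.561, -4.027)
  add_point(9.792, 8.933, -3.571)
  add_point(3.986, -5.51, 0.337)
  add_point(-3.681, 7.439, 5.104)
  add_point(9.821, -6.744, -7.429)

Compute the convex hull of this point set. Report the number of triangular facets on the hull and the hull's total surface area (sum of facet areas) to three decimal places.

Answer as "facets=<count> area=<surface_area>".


Extreme-point indices: [0, 1, 3, 4, 5, 6, 8, 9, 10, 11, 13, 14] — 12 of 15 on the boundary.

Triangle areas on the boundary:
  f1: (p5, p10, p9) → 81.5073
  f2: (p8, p10, p9) → 11.9141
  f3: (p8, p13, p9) → 61.5691
  f4: (p8, p13, p10) → 21.4696
  f5: (p6, p5, p9) → 24.4524
  f6: (p6, p5, p14) → 12.3429
  f7: (p6, p1, p9) → 105.5689
  f8: (p6, p0, p14) → 31.3181
  f9: (p6, p1, p0) → 31.5977
  f10: (p11, p5, p14) → 57.3859
  f11: (p11, p5, p10) → 32.0679
  f12: (p11, p0, p14) → 116.2410
  f13: (p11, p13, p10) → 24.6135
  f14: (p11, p13, p0) → 152.2236
  f15: (p4, p13, p9) → 47.2860
  f16: (p4, p1, p9) → 75.6550
  f17: (p3, p1, p0) → 14.0962
  f18: (p3, p4, p1) → 16.2739
  f19: (p3, p13, p0) → 31.5836
  f20: (p3, p4, p13) → 34.1773
Σ area = 983.344

Check V−E+F: 12 − 30 + 20 = 2.

facets=20 area=983.344


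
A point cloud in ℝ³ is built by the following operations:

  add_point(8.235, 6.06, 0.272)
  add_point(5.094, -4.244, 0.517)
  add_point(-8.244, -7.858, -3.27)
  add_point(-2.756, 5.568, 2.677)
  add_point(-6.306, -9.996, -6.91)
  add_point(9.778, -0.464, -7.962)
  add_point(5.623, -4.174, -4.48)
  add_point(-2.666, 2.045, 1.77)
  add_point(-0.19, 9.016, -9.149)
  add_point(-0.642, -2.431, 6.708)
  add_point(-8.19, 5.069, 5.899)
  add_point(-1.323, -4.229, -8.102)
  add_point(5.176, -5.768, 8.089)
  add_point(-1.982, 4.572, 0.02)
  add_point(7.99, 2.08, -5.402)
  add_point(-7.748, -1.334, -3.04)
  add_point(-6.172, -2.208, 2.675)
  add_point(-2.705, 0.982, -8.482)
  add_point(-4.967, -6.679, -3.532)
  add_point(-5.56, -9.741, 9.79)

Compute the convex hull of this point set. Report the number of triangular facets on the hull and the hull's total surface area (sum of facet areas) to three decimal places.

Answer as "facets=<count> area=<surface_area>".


facets=20 area=1124.950

Extreme-point indices: [0, 2, 4, 5, 6, 8, 10, 11, 12, 15, 17, 19] — 12 of 20 on the boundary.

Area of each hull facet:
  f1: (p0, p8, p5) → 65.0829
  f2: (p4, p19, p2) → 24.7203
  f3: (p10, p19, p2) → 95.4103
  f4: (p10, p0, p8) → 105.0650
  f5: (p11, p8, p5) → 71.6847
  f6: (p11, p4, p5) → 23.8244
  f7: (p12, p4, p19) → 96.2574
  f8: (p12, p0, p5) → 76.8955
  f9: (p12, p10, p19) → 87.9582
  f10: (p12, p10, p0) → 114.4485
  f11: (p15, p10, p2) → 28.6735
  f12: (p15, p10, p8) → 78.0068
  f13: (p15, p4, p2) → 13.5434
  f14: (p17, p11, p8) → 12.1425
  f15: (p17, p11, p4) → 17.1783
  f16: (p17, p15, p8) → 27.7887
  f17: (p17, p15, p4) → 37.0629
  f18: (p6, p4, p5) → 31.3306
  f19: (p6, p12, p5) → 32.7089
  f20: (p6, p12, p4) → 85.1670
Σ area = 1124.950

Euler: V−E+F = 12−30+20 = 2.


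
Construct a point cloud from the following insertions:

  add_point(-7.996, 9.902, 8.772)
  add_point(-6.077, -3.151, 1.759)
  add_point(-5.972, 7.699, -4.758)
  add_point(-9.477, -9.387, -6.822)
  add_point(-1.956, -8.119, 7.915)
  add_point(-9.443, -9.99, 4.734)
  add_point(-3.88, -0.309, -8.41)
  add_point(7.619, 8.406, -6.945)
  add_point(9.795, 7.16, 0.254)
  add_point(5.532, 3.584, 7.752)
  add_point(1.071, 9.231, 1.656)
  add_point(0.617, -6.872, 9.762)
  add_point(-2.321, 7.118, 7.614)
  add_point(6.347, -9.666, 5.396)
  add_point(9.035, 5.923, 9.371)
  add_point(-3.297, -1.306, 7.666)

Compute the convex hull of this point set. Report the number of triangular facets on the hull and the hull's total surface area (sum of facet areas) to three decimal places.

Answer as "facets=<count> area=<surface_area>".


facets=20 area=1391.521

Extreme-point indices: [0, 2, 3, 4, 5, 6, 7, 8, 10, 11, 13, 14] — 12 of 16 on the boundary.

Facet areas (half cross-product norm):
  f1: (p2, p0, p3) → 118.1226
  f2: (p5, p0, p3) → 116.4516
  f3: (p5, p11, p0) → 108.4152
  f4: (p5, p13, p3) → 91.3713
  f5: (p14, p11, p0) → 125.8766
  f6: (p14, p13, p8) → 74.9195
  f7: (p14, p13, p11) → 58.7624
  f8: (p6, p2, p3) → 40.2151
  f9: (p7, p2, p0) → 91.3741
  f10: (p7, p6, p2) → 60.4229
  f11: (p7, p13, p8) → 63.5056
  f12: (p7, p13, p3) → 208.3720
  f13: (p7, p6, p3) → 33.6494
  f14: (p4, p13, p11) → 13.0531
  f15: (p4, p5, p11) → 3.6250
  f16: (p4, p5, p13) → 26.3861
  f17: (p10, p7, p8) → 34.1130
  f18: (p10, p7, p0) → 15.7706
  f19: (p10, p14, p8) → 41.0355
  f20: (p10, p14, p0) → 66.0792
Σ area = 1391.521

Euler characteristic 12−30+20 = 2 ✓


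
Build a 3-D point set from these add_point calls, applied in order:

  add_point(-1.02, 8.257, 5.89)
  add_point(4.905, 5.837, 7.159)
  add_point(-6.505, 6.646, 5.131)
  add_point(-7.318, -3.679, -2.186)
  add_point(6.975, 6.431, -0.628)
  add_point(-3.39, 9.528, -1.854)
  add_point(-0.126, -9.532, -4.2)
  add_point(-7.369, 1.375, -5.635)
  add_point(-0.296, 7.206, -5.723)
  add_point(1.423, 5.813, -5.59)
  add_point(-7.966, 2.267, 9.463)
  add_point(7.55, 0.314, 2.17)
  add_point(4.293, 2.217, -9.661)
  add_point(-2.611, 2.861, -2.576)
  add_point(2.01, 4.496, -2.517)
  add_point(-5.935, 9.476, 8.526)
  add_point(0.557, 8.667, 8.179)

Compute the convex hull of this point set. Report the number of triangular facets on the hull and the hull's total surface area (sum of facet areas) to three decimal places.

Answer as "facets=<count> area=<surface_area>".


facets=20 area=882.079

12 of the 17 inputs are extreme points: [1, 3, 4, 5, 6, 7, 8, 10, 11, 12, 15, 16].

Triangle areas on the boundary:
  f1: (p6, p11, p10) → 117.9375
  f2: (p12, p6, p11) → 76.8581
  f3: (p7, p12, p6) → 73.6508
  f4: (p15, p16, p10) → 24.4252
  f5: (p15, p16, p5) → 33.5385
  f6: (p15, p7, p10) → 56.9491
  f7: (p15, p7, p5) → 50.5236
  f8: (p4, p12, p11) → 34.8388
  f9: (p4, p16, p5) → 51.8247
  f10: (p3, p6, p10) → 53.5722
  f11: (p3, p7, p10) → 39.7439
  f12: (p3, p7, p6) → 26.6556
  f13: (p8, p7, p5) → 24.6985
  f14: (p8, p7, p12) → 35.8845
  f15: (p8, p4, p5) → 24.2721
  f16: (p8, p4, p12) → 33.8621
  f17: (p1, p4, p11) → 24.4331
  f18: (p1, p4, p16) → 19.9487
  f19: (p1, p11, p10) → 51.9501
  f20: (p1, p16, p10) → 26.5116
Σ area = 882.079

Euler: V−E+F = 12−30+20 = 2.


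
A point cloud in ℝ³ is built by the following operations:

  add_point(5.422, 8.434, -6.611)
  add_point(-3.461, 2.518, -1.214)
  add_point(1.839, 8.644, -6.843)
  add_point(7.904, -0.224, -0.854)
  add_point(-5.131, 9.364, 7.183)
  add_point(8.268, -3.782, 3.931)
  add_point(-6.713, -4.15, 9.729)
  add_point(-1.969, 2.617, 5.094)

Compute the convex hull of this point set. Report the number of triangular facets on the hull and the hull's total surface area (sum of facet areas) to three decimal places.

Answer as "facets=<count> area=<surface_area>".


facets=10 area=596.499

Hull vertices (7/8): indices [0, 1, 2, 3, 4, 5, 6].

Triangle areas on the boundary:
  f1: (p4, p5, p6) → 109.0694
  f2: (p0, p4, p5) → 132.6568
  f3: (p0, p2, p4) → 25.9887
  f4: (p1, p5, p6) → 89.4278
  f5: (p1, p4, p6) → 67.7010
  f6: (p1, p2, p4) → 53.5993
  f7: (p3, p1, p5) → 34.0540
  f8: (p3, p1, p2) → 53.8456
  f9: (p3, p0, p5) → 11.9019
  f10: (p3, p0, p2) → 18.2550
Σ area = 596.499

Check V−E+F: 7 − 15 + 10 = 2.


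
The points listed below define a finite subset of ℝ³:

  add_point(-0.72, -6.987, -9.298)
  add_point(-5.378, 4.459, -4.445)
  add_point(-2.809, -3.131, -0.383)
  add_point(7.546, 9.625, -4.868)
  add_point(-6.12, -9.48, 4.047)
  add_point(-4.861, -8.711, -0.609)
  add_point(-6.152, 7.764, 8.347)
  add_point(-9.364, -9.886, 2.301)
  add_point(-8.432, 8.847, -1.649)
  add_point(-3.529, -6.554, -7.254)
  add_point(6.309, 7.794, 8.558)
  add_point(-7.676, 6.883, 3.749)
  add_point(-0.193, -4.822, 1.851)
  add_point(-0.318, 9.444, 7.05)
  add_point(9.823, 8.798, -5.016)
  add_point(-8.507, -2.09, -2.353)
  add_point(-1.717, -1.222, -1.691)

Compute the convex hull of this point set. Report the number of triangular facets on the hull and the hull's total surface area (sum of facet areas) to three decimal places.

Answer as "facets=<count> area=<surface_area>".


14 of the 17 inputs are extreme points: [0, 1, 3, 4, 6, 7, 8, 9, 10, 11, 12, 13, 14, 15].

Facet areas (half cross-product norm):
  f1: (p4, p0, p7) → 26.9702
  f2: (p15, p8, p7) → 28.5389
  f3: (p3, p0, p14) → 23.0436
  f4: (p3, p10, p14) → 16.4298
  f5: (p6, p4, p7) → 32.1374
  f6: (p6, p4, p10) → 110.7439
  f7: (p12, p4, p0) → 44.2773
  f8: (p12, p4, p10) → 45.7526
  f9: (p12, p0, p14) → 101.6071
  f10: (p12, p10, p14) → 106.7854
  f11: (p9, p15, p8) → 37.2891
  f12: (p9, p0, p7) → 10.9948
  f13: (p9, p15, p7) → 37.6049
  f14: (p1, p3, p0) → 92.4206
  f15: (p1, p3, p8) → 41.0311
  f16: (p1, p9, p0) → 18.5638
  f17: (p1, p9, p8) → 15.8423
  f18: (p11, p8, p7) → 47.5307
  f19: (p11, p6, p7) → 39.8750
  f20: (p11, p6, p8) → 7.5169
  f21: (p13, p3, p10) → 46.9808
  f22: (p13, p6, p10) → 13.5427
  f23: (p13, p3, p8) → 82.6858
  f24: (p13, p6, p8) → 31.9933
Σ area = 1060.158

Euler: V−E+F = 14−36+24 = 2.

facets=24 area=1060.158
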